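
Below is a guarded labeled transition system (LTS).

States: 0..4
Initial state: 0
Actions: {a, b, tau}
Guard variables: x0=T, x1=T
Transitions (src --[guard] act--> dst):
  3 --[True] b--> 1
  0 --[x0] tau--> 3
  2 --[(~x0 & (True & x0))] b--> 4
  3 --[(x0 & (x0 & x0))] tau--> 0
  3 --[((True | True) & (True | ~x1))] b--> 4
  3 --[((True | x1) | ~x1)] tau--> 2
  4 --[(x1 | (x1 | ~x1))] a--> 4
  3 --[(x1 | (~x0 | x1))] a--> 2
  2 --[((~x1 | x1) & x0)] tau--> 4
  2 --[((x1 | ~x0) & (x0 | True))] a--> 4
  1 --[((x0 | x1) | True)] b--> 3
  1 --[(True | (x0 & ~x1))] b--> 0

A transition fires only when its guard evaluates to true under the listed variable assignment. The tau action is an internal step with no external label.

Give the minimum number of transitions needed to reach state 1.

Answer: 2

Working:
Layered search for 1:
  L0 = {0}
  L1 = {3}
  L2 = {1,2,4}
first hit 1 at d=2 via tau·b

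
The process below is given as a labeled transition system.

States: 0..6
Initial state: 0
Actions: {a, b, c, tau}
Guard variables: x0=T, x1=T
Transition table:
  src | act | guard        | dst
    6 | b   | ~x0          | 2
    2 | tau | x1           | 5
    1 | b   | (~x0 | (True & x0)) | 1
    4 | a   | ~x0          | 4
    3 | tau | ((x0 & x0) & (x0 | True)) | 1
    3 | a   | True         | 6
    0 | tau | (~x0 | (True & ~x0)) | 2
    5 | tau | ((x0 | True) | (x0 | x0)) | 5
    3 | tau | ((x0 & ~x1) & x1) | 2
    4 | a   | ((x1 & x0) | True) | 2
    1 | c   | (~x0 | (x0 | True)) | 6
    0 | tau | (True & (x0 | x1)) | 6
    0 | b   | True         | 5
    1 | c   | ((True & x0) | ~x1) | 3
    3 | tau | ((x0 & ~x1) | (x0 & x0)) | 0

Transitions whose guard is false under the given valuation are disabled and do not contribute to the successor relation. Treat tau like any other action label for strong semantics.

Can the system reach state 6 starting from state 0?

Guard filter leaves 11 enabled edge(s).
depth 0: {0}
depth 1: {5,6}  now seen {0,5,6}
Reachable = {0,5,6}
trace reaching 6: tau

Answer: REACHABLE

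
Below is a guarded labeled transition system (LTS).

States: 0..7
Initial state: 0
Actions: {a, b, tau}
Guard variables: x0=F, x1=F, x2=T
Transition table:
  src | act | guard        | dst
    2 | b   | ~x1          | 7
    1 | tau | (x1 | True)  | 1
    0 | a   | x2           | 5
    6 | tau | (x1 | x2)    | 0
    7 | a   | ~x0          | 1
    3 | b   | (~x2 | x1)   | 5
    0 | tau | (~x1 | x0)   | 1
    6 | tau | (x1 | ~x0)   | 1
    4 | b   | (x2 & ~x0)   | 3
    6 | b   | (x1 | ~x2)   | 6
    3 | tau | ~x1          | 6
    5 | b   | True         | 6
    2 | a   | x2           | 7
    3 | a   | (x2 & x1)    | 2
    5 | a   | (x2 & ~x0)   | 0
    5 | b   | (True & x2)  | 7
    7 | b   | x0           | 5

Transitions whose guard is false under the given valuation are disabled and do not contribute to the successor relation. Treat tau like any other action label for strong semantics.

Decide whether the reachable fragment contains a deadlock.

R = {0,1,5,6,7}
  0: a→5  tau→1  [2 out]
  1: tau→1  [1 out]
  5: a→0  b→6  b→7  [3 out]
  6: tau→0  tau→1  [2 out]
  7: a→1  [1 out]

Answer: DEADLOCK-FREE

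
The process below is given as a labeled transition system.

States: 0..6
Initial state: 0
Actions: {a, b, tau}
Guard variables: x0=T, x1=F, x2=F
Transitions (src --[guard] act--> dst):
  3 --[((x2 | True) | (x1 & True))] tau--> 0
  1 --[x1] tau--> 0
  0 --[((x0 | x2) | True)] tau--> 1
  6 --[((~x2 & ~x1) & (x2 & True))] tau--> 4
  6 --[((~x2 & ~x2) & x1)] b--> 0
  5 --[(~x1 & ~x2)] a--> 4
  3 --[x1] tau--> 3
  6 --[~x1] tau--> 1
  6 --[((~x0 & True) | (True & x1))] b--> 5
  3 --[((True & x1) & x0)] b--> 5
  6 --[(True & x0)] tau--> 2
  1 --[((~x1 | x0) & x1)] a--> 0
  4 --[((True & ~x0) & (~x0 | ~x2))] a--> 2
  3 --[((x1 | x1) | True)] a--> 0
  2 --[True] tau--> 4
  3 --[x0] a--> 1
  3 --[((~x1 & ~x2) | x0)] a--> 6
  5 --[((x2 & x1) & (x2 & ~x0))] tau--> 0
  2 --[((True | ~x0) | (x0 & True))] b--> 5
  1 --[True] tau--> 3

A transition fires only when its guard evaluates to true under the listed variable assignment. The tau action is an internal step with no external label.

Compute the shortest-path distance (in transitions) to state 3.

Answer: 2

Analysis:
BFS to 3:
  L0 = {0}
  L1 = {1}
  L2 = {3}
depth(3)=2, e.g. tau·tau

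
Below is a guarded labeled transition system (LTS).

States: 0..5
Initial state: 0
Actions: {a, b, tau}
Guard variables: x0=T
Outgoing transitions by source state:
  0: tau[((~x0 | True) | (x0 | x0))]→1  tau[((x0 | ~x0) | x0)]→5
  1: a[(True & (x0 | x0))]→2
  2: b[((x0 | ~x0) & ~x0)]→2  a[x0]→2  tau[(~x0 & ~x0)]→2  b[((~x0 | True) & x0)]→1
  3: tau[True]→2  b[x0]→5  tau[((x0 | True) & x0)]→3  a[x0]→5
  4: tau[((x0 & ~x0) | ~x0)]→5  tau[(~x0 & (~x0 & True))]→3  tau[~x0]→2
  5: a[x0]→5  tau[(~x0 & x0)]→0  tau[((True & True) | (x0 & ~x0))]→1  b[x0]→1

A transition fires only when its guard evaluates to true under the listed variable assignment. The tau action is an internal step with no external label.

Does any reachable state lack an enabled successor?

Answer: DEADLOCK-FREE

Analysis:
R = {0,1,2,5}
  0: tau→1  tau→5  [2 exit(s)]
  1: a→2  [1 exit(s)]
  2: a→2  b→1  [2 exit(s)]
  5: a→5  b→1  tau→1  [3 exit(s)]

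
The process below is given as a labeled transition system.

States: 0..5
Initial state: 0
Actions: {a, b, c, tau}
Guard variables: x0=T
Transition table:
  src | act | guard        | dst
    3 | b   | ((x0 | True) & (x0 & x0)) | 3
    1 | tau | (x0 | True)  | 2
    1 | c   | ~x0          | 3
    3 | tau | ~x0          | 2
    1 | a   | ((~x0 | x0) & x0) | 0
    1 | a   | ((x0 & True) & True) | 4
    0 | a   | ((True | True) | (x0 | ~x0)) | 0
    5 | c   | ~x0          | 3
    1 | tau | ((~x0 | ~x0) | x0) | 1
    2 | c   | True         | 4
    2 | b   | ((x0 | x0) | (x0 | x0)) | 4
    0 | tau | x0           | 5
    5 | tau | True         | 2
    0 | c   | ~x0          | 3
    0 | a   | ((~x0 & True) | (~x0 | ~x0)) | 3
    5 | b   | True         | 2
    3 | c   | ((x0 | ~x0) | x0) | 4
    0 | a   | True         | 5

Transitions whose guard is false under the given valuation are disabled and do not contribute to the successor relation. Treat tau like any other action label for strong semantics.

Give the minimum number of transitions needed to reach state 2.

Answer: 2

Trace:
Layered search for 2:
  depth 0: {0}
  depth 1: {5}
  depth 2: {2}
first hit 2 at d=2 via a·b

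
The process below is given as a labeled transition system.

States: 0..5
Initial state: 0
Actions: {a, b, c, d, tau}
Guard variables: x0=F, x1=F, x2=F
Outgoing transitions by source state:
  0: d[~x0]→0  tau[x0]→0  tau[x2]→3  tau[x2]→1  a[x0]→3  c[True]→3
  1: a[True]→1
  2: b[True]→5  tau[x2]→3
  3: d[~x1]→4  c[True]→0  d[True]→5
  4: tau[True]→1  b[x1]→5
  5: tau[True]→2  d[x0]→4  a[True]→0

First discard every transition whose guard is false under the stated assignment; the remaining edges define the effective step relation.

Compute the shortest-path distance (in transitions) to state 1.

Breadth-first toward 1:
  depth 0: {0}
  depth 1: {3}
  depth 2: {4,5}
  depth 3: {1,2}
depth(1)=3, e.g. c·d·tau

Answer: 3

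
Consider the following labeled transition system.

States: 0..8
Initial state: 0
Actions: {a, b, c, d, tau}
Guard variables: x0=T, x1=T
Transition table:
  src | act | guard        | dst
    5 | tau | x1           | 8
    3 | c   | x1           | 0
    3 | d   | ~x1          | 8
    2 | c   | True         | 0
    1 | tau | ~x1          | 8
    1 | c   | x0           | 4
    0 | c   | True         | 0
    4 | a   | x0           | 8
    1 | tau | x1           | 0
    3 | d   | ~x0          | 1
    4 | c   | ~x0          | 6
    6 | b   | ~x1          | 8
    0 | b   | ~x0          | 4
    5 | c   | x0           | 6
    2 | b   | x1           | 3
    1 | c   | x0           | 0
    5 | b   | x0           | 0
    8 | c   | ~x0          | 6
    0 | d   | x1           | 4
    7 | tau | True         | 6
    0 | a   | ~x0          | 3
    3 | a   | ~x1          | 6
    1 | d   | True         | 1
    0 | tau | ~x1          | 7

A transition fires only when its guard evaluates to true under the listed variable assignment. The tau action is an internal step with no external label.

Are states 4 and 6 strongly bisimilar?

Answer: NOT BISIMILAR

Trace:
Compute ~ classes (split until stable):
  π0 = {{0,1,2,3,4,5,6,7,8}}
  π1 = {{0},{1},{2},{3},{4},{5},{6,8},{7}}
stable after 2 split(s): 8 block(s)
4∈{4}, 6∈{6,8}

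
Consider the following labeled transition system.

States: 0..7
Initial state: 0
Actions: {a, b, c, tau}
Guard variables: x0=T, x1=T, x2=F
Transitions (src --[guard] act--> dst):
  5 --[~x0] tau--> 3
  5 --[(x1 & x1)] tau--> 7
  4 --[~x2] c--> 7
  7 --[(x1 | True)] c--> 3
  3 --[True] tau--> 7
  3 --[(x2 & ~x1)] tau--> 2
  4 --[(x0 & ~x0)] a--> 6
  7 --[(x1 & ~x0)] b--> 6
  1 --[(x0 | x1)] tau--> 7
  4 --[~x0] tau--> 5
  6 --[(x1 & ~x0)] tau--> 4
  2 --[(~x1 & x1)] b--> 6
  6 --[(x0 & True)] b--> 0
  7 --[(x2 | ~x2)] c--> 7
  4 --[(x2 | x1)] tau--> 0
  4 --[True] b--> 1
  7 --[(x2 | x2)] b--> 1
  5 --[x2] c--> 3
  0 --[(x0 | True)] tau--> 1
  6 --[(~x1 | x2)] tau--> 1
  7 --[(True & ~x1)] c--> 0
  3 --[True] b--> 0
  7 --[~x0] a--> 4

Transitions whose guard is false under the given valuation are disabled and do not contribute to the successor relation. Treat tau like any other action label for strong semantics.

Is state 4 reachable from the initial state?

Guard filter leaves 11 enabled edge(s).
depth 0: {0}
depth 1: {1}  total {0,1}
depth 2: {7}  total {0,1,7}
depth 3: {3}  total {0,1,3,7}
Reach set: {0,1,3,7}

Answer: UNREACHABLE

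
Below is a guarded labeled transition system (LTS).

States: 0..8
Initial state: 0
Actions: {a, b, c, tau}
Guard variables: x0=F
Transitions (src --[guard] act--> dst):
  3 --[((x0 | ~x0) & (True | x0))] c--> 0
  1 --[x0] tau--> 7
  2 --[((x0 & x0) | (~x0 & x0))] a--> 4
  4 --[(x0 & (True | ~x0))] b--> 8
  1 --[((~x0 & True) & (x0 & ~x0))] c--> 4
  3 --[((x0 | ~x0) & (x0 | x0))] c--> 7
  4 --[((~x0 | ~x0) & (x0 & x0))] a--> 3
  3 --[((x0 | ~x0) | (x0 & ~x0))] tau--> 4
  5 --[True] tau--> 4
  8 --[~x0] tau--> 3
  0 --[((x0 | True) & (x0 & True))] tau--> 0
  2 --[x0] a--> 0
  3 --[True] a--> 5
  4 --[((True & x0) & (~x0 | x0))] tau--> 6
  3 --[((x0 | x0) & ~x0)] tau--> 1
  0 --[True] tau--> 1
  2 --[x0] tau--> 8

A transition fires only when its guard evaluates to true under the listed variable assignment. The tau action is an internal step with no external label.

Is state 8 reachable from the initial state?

6 transition(s) survive guard evaluation.
depth 0: {0}
depth 1: {1}  now seen {0,1}
Reachable = {0,1}

Answer: UNREACHABLE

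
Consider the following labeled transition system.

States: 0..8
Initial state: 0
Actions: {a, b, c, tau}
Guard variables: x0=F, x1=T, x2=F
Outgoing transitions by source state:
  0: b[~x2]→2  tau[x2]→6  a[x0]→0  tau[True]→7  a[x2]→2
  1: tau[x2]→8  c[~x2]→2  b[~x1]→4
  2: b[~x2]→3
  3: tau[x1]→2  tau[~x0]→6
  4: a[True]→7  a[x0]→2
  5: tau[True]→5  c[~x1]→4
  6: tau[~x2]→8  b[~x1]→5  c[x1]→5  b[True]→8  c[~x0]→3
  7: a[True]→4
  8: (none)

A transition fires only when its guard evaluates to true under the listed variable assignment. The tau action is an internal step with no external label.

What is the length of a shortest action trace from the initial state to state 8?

BFS to 8:
  Layer 0: {0}
  Layer 1: {2,7}
  Layer 2: {3,4}
  Layer 3: {6}
  Layer 4: {5,8}
first hit 8 at d=4 via b·b·tau·b

Answer: 4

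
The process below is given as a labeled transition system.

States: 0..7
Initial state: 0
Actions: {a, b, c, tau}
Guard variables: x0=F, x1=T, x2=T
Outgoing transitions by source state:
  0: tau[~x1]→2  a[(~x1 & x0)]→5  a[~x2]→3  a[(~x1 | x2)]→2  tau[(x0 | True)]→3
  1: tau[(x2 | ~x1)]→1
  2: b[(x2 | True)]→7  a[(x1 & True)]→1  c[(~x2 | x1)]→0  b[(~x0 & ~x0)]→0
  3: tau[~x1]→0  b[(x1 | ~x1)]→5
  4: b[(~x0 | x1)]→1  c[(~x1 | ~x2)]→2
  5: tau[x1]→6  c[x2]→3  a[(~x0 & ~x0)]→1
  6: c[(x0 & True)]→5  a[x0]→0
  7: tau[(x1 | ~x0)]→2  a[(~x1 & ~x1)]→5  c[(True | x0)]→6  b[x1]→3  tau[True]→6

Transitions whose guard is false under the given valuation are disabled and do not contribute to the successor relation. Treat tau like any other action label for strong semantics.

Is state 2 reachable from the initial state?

After dropping false guards: 16 live edges.
Layer 0: {0}
Layer 1: {2,3}  total {0,2,3}
Layer 2: {1,5,7}  total {0,1,2,3,5,7}
Layer 3: {6}  total {0,1,2,3,5,6,7}
Reachable = {0,1,2,3,5,6,7}
Path to 2: a

Answer: REACHABLE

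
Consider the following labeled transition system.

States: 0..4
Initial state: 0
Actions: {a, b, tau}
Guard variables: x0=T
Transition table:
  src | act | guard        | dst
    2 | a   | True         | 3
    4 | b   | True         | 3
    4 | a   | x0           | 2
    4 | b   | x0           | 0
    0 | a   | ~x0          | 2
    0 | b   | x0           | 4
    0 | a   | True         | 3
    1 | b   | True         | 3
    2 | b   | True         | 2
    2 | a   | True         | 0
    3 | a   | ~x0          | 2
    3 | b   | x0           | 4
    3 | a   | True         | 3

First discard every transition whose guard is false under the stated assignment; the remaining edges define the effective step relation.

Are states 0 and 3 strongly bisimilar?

Answer: BISIMILAR

Analysis:
Refine partition for ~:
  P[0] = {{0,1,2,3,4}}
  P[1] = {{0,2,3,4},{1}}
stable after 2 split(s): 2 block(s)
class of 0: {0,2,3,4}; class of 3: {0,2,3,4}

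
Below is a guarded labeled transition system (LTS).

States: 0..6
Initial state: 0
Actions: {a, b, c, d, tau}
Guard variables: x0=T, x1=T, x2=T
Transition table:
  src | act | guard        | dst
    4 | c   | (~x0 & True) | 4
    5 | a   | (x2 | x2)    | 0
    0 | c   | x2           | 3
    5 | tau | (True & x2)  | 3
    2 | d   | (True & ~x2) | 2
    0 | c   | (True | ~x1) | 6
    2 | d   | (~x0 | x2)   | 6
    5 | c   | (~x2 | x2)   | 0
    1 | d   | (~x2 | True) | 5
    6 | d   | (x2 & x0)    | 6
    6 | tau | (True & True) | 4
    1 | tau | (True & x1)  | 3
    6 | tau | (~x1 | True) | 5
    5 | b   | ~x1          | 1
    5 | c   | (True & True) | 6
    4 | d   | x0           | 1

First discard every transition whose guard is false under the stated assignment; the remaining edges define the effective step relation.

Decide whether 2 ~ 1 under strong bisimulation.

Answer: NOT BISIMILAR

Analysis:
Compute ~ classes (split until stable):
  P[0] = {{0,1,2,3,4,5,6}}
  P[1] = {{0},{1,6},{2,4},{3},{5}}
  P[2] = {{0},{1},{2,4},{3},{5},{6}}
  P[3] = {{0},{1},{2},{3},{4},{5},{6}}
Fixed point at round 4; 7 class(es).
[2]={2}  [1]={1}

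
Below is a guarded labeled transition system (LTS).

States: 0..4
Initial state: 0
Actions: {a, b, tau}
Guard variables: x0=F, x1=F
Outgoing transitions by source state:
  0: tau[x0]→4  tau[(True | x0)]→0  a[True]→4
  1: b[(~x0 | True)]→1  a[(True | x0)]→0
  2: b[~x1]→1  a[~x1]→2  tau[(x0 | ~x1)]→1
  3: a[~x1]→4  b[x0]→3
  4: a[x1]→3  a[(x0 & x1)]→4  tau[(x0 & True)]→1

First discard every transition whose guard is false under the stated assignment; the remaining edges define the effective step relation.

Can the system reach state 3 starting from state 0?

Answer: UNREACHABLE

Trace:
After dropping false guards: 8 live edges.
depth 0: {0}
depth 1: {4}  total {0,4}
Reach set: {0,4}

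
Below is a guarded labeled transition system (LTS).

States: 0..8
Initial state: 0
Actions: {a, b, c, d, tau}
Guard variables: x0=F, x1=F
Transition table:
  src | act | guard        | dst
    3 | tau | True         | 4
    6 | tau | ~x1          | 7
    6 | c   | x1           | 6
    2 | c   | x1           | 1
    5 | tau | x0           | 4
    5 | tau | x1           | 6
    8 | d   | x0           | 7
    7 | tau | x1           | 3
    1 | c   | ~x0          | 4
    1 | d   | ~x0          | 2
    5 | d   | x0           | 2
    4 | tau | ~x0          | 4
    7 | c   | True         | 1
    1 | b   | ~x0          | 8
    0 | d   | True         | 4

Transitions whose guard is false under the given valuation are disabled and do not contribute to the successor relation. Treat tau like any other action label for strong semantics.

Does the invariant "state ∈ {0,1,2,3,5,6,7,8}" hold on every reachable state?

Answer: INVARIANT VIOLATED at state 4

Working:
Inv-set: {0,1,2,3,5,6,7,8}
Reachable = {0,4}
  0: ok
  4: ✗ unsafe
counterexample path to 4: d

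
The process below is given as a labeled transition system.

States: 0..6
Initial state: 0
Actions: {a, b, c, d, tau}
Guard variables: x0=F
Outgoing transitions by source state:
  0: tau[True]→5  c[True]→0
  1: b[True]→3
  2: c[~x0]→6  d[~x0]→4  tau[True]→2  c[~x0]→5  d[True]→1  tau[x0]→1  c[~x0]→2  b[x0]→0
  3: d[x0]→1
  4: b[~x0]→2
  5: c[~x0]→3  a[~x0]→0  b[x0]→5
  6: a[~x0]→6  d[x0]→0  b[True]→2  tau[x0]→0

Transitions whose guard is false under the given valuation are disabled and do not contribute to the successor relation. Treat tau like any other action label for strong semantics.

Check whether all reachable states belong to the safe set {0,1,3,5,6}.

Inv-set: {0,1,3,5,6}
Reachable = {0,3,5}
  0: ok
  3: ok
  5: ok

Answer: INVARIANT HOLDS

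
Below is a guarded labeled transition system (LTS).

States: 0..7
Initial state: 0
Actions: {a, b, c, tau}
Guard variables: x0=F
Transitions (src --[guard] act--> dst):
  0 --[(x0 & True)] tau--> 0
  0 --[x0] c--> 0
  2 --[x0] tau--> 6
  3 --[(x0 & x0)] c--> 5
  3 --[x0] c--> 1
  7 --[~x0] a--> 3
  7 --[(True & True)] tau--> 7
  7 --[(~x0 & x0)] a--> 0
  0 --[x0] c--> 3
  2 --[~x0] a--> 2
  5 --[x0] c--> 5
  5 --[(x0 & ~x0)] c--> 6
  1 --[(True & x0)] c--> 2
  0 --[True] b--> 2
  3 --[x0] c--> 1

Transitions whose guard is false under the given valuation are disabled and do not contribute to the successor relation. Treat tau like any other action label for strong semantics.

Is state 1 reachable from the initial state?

After dropping false guards: 4 live edges.
depth 0: {0}
depth 1: {2}  cumulative {0,2}
Reachable = {0,2}

Answer: UNREACHABLE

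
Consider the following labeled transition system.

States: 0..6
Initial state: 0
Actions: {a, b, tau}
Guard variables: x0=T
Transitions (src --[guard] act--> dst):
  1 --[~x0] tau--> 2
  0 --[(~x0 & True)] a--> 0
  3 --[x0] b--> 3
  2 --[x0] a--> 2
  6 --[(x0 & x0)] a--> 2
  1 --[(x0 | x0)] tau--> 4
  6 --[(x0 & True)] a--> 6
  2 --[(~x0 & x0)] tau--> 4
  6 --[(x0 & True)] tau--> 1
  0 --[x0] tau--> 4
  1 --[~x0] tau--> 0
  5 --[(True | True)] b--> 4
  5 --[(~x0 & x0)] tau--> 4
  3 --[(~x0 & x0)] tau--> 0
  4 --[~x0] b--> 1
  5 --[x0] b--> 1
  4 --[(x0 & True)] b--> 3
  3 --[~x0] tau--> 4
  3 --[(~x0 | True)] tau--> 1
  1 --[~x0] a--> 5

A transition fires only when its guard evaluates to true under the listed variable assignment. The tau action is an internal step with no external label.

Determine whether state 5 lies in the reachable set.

Answer: UNREACHABLE

Trace:
Guard filter leaves 11 enabled edge(s).
depth 0: {0}
depth 1: {4}  total {0,4}
depth 2: {3}  total {0,3,4}
depth 3: {1}  total {0,1,3,4}
R = {0,1,3,4}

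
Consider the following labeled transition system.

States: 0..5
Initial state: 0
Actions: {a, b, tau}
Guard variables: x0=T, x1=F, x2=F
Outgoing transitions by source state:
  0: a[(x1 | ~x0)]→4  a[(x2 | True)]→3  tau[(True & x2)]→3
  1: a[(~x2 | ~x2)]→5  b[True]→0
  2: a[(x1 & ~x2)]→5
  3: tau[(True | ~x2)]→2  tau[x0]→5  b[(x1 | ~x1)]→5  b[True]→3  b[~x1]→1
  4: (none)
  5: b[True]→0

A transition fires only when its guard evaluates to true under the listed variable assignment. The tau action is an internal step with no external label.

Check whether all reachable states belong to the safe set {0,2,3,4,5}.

Answer: INVARIANT VIOLATED at state 1

Working:
Allowed set {0,2,3,4,5}
Reach set: {0,1,2,3,5}
  0: ✓
  1: VIOLATES
  2: ✓
  3: ✓
  5: ✓
witness against invariant: a·b → 1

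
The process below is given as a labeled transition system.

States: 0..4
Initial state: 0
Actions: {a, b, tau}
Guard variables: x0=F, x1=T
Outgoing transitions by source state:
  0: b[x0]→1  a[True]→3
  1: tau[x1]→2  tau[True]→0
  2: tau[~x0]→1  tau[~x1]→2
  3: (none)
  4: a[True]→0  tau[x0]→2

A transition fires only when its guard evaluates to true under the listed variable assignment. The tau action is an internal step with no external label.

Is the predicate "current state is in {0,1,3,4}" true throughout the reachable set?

Answer: INVARIANT HOLDS

Working:
Allowed set {0,1,3,4}
R = {0,3}
  0: safe
  3: safe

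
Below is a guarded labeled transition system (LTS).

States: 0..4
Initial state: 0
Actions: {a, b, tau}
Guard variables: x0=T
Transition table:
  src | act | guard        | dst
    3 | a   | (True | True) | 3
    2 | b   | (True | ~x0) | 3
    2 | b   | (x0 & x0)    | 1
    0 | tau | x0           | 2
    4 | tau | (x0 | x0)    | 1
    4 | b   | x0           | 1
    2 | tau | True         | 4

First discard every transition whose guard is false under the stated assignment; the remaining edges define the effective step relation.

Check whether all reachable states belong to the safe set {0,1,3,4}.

Inv-set: {0,1,3,4}
R = {0,1,2,3,4}
  0: ✓
  1: ✓
  2: ✗ unsafe
  3: ✓
  4: ✓
counterexample path to 2: tau

Answer: INVARIANT VIOLATED at state 2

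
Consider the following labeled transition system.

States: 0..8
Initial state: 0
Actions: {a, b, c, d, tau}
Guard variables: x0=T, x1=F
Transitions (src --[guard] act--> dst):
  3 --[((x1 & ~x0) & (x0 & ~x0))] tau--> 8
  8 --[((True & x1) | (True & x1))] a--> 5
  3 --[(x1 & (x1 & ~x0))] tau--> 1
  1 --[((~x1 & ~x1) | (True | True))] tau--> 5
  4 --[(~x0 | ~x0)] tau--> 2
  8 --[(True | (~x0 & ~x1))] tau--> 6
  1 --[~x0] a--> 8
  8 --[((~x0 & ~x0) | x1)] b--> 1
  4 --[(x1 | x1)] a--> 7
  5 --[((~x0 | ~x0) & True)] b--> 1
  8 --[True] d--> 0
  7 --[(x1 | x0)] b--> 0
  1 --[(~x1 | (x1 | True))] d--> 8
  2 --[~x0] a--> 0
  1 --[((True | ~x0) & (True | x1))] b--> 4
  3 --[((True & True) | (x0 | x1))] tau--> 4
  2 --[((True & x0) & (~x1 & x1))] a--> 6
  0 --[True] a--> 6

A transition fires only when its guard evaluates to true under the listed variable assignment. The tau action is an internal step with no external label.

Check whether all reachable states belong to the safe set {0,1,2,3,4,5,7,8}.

Safe = {0,1,2,3,4,5,7,8}
Reachable = {0,6}
  0: ok
  6: outside
reach 6 via a — violates

Answer: INVARIANT VIOLATED at state 6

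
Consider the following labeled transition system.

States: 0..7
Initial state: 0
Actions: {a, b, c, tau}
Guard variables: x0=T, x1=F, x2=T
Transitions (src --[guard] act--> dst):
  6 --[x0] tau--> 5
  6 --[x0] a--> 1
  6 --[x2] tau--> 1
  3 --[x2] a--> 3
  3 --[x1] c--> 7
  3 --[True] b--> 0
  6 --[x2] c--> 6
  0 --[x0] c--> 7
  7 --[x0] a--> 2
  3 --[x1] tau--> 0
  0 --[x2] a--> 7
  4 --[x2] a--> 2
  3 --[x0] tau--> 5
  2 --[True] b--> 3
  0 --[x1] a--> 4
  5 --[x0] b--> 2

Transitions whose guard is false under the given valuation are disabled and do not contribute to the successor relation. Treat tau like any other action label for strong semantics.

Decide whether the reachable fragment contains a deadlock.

R = {0,2,3,5,7}
  0: a→7  c→7  [2 exit(s)]
  2: b→3  [1 exit(s)]
  3: a→3  b→0  tau→5  [3 exit(s)]
  5: b→2  [1 exit(s)]
  7: a→2  [1 exit(s)]

Answer: DEADLOCK-FREE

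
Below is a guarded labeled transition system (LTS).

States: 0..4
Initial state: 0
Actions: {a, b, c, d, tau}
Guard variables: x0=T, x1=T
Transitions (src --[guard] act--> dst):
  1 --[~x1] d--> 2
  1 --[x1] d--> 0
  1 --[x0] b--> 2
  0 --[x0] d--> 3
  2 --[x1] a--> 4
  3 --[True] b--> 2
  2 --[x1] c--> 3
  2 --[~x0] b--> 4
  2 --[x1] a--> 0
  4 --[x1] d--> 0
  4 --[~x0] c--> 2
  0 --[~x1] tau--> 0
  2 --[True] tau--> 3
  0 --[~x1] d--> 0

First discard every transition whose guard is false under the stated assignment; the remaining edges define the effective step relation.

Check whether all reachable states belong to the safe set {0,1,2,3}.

Safe = {0,1,2,3}
Reach set: {0,2,3,4}
  0: safe
  2: safe
  3: safe
  4: VIOLATES
reach 4 via d·b·a — violates

Answer: INVARIANT VIOLATED at state 4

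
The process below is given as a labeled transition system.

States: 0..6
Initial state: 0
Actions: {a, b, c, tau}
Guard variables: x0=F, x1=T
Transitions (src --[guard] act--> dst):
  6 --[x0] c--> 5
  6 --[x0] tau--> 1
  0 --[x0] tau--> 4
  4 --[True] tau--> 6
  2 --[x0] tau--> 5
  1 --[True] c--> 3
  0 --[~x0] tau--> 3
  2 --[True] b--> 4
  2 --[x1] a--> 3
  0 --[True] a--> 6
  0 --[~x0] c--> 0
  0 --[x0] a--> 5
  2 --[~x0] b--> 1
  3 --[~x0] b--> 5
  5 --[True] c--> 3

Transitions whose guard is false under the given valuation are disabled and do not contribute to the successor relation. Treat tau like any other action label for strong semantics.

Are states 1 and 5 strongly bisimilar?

Bisimulation quotient by refinement:
  P[0] = {{0,1,2,3,4,5,6}}
  P[1] = {{0},{1,5},{2},{3},{4},{6}}
Fixed point at round 2; 6 class(es).
[1]={1,5}  [5]={1,5}

Answer: BISIMILAR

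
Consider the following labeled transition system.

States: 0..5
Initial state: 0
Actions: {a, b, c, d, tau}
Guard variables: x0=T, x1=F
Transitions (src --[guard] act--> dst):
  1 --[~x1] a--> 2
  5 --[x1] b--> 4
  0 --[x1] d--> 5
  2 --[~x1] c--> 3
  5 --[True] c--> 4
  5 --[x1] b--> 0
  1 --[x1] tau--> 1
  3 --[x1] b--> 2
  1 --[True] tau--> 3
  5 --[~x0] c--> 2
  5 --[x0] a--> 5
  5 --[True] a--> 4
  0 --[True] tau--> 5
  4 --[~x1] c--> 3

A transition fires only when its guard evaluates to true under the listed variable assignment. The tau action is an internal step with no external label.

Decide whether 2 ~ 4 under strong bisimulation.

Answer: BISIMILAR

Analysis:
Refine partition for ~:
  π0 = {{0,1,2,3,4,5}}
  π1 = {{0},{1},{2,4},{3},{5}}
5 equivalence class(es) (converged in 2)
2∈{2,4}, 4∈{2,4}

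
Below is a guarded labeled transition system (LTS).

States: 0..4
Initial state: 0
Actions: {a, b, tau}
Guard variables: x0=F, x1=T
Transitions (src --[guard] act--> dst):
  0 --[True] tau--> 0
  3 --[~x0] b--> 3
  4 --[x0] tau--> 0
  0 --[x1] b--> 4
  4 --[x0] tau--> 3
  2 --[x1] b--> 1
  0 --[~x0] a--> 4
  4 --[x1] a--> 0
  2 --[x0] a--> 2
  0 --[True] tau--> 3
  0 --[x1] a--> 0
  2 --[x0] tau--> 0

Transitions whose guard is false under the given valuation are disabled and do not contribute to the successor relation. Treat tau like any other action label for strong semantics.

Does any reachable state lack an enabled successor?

R = {0,3,4}
  0: a→0  a→4  b→4  tau→0  tau→3  [5 out]
  3: b→3  [1 out]
  4: a→0  [1 out]

Answer: DEADLOCK-FREE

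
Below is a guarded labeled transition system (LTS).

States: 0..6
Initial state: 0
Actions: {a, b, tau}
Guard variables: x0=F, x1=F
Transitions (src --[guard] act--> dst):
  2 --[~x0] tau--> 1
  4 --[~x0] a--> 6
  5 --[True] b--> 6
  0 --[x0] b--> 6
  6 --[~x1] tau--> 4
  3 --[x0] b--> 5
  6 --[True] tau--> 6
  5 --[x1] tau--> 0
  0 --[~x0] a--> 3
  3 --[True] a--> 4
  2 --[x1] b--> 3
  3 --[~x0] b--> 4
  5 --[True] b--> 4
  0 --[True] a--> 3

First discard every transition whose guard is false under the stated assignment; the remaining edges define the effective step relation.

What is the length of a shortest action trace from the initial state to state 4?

Answer: 2

Analysis:
Layered search for 4:
  Layer 0: {0}
  Layer 1: {3}
  Layer 2: {4}
depth(4)=2, e.g. a·a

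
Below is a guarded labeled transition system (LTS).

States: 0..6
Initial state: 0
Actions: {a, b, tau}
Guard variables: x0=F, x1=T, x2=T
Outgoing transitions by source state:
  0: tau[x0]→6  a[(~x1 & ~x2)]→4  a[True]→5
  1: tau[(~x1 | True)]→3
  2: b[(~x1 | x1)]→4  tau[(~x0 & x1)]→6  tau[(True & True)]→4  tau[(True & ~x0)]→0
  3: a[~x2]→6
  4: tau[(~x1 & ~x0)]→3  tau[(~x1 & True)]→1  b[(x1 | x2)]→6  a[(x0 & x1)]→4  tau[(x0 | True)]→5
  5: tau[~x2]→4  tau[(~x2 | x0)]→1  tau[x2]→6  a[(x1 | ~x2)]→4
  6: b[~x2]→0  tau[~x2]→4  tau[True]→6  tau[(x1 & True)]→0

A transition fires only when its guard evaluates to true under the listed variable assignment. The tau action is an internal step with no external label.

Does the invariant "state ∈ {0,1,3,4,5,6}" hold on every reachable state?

Allowed set {0,1,3,4,5,6}
Reachable = {0,4,5,6}
  0: ok
  4: ok
  5: ok
  6: ok

Answer: INVARIANT HOLDS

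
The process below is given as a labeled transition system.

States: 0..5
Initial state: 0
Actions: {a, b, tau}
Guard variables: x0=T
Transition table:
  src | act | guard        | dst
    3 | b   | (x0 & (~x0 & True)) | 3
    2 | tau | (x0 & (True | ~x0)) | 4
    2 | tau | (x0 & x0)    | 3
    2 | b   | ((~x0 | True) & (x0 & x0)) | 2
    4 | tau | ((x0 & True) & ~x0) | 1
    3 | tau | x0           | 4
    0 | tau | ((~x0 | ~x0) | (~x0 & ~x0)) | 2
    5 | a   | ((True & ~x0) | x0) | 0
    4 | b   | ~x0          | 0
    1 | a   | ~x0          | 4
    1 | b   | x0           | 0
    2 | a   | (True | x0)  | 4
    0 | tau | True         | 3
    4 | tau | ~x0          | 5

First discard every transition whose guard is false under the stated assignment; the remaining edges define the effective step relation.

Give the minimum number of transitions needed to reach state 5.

Layered search for 5:
  L0 = {0}
  L1 = {3}
  L2 = {4}
5 never appears.

Answer: UNREACHABLE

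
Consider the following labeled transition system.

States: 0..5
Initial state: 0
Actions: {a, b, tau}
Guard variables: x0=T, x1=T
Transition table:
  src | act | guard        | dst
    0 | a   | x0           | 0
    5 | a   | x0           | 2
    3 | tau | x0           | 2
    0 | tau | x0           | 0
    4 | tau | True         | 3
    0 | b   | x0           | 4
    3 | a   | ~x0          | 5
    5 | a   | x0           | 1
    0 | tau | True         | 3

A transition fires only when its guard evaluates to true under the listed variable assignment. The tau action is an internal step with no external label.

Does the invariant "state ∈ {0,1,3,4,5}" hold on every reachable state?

Answer: INVARIANT VIOLATED at state 2

Trace:
Safe = {0,1,3,4,5}
Reachable = {0,2,3,4}
  0: ok
  2: ✗ unsafe
  3: ok
  4: ok
counterexample path to 2: tau·tau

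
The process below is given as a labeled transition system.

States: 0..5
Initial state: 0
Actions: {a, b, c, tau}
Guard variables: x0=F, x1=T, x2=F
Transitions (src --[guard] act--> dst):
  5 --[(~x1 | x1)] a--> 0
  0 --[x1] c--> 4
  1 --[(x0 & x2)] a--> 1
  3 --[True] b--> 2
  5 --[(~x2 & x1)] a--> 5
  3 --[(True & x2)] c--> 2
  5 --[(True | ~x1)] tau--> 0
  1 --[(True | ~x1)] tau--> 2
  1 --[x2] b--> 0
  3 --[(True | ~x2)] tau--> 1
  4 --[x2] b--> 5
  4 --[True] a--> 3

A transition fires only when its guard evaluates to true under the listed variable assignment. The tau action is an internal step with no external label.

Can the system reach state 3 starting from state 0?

Answer: REACHABLE

Analysis:
8 transition(s) survive guard evaluation.
Layer 0: {0}
Layer 1: {4}  now seen {0,4}
Layer 2: {3}  now seen {0,3,4}
Layer 3: {1,2}  now seen {0,1,2,3,4}
Reachable = {0,1,2,3,4}
trace reaching 3: c·a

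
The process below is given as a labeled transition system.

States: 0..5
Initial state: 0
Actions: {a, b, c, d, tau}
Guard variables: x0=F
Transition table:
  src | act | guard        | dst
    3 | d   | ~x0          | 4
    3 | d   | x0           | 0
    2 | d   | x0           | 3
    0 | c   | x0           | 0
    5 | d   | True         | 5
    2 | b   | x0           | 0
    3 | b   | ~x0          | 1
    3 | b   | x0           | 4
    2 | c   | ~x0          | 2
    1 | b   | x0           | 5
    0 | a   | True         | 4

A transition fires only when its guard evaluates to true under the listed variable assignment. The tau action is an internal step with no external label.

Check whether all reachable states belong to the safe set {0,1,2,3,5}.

Inv-set: {0,1,2,3,5}
R = {0,4}
  0: ✓
  4: ✗ unsafe
witness against invariant: a → 4

Answer: INVARIANT VIOLATED at state 4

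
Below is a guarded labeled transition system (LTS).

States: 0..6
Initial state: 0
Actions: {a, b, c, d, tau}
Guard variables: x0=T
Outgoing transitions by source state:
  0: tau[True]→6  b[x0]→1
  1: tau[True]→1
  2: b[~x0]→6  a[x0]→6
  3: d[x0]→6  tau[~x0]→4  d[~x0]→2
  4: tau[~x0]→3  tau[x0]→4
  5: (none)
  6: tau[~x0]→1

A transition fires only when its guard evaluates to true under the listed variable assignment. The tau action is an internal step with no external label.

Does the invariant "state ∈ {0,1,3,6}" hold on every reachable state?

Inv-set: {0,1,3,6}
Reachable = {0,1,6}
  0: safe
  1: safe
  6: safe

Answer: INVARIANT HOLDS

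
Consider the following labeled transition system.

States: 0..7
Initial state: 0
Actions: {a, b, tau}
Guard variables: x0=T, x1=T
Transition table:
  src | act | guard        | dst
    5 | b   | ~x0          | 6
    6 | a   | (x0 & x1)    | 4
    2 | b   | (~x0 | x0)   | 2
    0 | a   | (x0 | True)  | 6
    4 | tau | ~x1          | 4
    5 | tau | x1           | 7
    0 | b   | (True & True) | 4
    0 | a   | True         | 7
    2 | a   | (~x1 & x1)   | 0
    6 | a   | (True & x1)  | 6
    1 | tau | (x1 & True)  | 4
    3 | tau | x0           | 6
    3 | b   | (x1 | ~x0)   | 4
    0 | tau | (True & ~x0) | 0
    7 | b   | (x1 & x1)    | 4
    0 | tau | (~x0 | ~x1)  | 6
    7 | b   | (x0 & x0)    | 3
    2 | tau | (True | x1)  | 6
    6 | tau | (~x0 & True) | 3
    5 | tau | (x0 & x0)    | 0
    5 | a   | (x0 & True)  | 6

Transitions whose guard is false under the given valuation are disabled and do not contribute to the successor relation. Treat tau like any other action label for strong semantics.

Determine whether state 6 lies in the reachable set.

Answer: REACHABLE

Analysis:
Guard filter leaves 15 enabled edge(s).
Layer 0: {0}
Layer 1: {4,6,7}  cumulative {0,4,6,7}
Layer 2: {3}  cumulative {0,3,4,6,7}
Reach set: {0,3,4,6,7}
trace reaching 6: a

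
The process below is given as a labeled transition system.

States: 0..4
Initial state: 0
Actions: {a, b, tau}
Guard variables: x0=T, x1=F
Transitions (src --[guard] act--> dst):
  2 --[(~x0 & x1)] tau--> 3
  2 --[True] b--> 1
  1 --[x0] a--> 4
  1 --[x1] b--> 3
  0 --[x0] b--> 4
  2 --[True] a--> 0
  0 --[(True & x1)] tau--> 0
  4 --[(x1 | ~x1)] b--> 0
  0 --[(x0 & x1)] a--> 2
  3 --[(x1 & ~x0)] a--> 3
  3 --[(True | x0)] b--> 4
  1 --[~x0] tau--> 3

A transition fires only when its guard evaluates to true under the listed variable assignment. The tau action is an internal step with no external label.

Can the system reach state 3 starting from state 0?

Answer: UNREACHABLE

Analysis:
After dropping false guards: 6 live edges.
L0 = {0}
L1 = {4}  now seen {0,4}
R = {0,4}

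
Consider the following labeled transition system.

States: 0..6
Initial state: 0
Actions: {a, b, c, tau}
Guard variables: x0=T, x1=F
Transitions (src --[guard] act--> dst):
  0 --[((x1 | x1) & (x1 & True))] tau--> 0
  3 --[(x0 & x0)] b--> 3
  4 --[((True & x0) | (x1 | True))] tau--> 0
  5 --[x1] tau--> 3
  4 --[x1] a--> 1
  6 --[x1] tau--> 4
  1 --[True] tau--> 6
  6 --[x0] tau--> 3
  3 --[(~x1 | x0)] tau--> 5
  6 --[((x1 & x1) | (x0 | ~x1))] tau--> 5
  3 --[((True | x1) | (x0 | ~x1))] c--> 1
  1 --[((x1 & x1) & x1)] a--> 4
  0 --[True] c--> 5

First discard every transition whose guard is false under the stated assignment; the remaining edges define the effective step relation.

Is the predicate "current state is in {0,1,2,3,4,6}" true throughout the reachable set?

Allowed set {0,1,2,3,4,6}
Reachable = {0,5}
  0: ok
  5: ✗ unsafe
reach 5 via c — violates

Answer: INVARIANT VIOLATED at state 5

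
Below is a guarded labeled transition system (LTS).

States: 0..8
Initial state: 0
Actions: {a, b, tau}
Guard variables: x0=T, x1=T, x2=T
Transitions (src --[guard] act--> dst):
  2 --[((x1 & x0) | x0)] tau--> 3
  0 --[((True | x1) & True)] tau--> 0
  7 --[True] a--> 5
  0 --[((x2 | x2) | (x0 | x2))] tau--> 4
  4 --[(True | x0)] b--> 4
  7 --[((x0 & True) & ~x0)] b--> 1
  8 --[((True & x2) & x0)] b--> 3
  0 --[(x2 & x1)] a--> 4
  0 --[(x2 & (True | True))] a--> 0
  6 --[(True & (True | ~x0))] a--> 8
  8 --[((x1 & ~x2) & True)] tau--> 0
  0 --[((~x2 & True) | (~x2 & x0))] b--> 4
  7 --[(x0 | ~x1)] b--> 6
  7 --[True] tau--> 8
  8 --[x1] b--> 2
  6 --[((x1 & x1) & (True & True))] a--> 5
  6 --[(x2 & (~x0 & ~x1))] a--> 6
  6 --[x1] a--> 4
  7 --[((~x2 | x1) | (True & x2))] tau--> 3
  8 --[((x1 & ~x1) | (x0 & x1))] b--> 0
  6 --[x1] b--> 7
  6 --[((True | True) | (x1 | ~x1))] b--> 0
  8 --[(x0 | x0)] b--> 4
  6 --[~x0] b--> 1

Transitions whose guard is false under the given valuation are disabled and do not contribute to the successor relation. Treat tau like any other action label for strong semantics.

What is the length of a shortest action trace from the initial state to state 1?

Layered search for 1:
  L0 = {0}
  L1 = {4}
1 never appears.

Answer: UNREACHABLE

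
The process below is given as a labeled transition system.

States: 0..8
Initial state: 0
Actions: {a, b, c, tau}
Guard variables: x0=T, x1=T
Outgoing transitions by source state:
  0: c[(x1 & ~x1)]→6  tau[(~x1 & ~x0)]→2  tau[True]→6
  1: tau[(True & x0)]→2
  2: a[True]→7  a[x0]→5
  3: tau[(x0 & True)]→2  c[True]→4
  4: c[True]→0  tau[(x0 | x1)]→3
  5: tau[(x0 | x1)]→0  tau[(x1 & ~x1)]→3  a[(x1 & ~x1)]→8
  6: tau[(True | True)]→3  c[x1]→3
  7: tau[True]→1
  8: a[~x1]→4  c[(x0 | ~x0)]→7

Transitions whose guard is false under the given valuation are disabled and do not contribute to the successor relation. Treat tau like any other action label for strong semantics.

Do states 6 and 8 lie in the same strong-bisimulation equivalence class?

Refine partition for ~:
  P[0] = {{0,1,2,3,4,5,6,7,8}}
  P[1] = {{0,1,5,7},{2},{3,4,6},{8}}
  P[2] = {{0},{1},{2},{3},{4},{5,7},{6},{8}}
  P[3] = {{0},{1},{2},{3},{4},{5},{6},{7},{8}}
stable after 4 split(s): 9 block(s)
class of 6: {6}; class of 8: {8}

Answer: NOT BISIMILAR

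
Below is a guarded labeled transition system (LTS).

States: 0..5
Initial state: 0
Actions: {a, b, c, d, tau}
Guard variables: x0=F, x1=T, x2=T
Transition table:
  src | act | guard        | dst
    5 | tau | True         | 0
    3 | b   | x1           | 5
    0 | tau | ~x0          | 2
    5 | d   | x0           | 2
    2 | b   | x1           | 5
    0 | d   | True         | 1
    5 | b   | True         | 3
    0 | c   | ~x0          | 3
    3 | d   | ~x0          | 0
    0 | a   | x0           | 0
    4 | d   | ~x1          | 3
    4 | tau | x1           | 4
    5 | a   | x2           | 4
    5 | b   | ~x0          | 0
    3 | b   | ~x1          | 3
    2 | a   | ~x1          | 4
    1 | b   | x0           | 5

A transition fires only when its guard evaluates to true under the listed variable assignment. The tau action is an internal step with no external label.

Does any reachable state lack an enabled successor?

Answer: DEADLOCK at state 1

Working:
Reach set: {0,1,2,3,4,5}
  0: c→3  d→1  tau→2  [3 out]
  1: ∅  [STUCK]
  2: b→5  [1 out]
  3: b→5  d→0  [2 out]
  4: tau→4  [1 out]
  5: a→4  b→0  b→3  tau→0  [4 out]
Path to 1: d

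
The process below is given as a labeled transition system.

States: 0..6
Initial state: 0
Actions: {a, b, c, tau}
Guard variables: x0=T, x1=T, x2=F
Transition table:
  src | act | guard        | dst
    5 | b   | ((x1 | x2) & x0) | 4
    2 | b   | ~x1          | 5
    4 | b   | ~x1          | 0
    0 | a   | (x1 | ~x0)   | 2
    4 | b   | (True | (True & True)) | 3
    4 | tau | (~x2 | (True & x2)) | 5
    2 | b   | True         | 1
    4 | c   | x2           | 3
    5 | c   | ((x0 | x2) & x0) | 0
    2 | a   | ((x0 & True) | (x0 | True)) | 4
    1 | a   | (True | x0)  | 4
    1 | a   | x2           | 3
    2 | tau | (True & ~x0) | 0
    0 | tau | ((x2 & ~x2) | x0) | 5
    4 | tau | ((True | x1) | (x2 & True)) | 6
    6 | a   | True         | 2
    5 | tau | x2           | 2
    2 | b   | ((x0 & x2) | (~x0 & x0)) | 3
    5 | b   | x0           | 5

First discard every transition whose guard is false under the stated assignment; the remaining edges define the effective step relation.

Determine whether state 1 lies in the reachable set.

After dropping false guards: 12 live edges.
Layer 0: {0}
Layer 1: {2,5}  total {0,2,5}
Layer 2: {1,4}  total {0,1,2,4,5}
Layer 3: {3,6}  total {0,1,2,3,4,5,6}
Reach set: {0,1,2,3,4,5,6}
Path to 1: a·b

Answer: REACHABLE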